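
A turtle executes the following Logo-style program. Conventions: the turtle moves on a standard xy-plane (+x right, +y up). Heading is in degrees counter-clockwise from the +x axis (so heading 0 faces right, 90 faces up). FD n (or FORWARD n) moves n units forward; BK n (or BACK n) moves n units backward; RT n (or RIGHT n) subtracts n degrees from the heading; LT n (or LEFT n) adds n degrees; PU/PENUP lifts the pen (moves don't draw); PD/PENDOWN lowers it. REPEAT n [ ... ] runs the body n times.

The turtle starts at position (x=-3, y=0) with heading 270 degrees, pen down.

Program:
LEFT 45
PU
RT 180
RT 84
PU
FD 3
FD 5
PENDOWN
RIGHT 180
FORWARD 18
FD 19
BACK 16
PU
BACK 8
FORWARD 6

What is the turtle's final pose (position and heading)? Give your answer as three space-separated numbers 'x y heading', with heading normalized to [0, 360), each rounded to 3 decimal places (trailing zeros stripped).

Answer: -9.923 -8.549 231

Derivation:
Executing turtle program step by step:
Start: pos=(-3,0), heading=270, pen down
LT 45: heading 270 -> 315
PU: pen up
RT 180: heading 315 -> 135
RT 84: heading 135 -> 51
PU: pen up
FD 3: (-3,0) -> (-1.112,2.331) [heading=51, move]
FD 5: (-1.112,2.331) -> (2.035,6.217) [heading=51, move]
PD: pen down
RT 180: heading 51 -> 231
FD 18: (2.035,6.217) -> (-9.293,-7.771) [heading=231, draw]
FD 19: (-9.293,-7.771) -> (-21.25,-22.537) [heading=231, draw]
BK 16: (-21.25,-22.537) -> (-11.181,-10.103) [heading=231, draw]
PU: pen up
BK 8: (-11.181,-10.103) -> (-6.147,-3.886) [heading=231, move]
FD 6: (-6.147,-3.886) -> (-9.923,-8.549) [heading=231, move]
Final: pos=(-9.923,-8.549), heading=231, 3 segment(s) drawn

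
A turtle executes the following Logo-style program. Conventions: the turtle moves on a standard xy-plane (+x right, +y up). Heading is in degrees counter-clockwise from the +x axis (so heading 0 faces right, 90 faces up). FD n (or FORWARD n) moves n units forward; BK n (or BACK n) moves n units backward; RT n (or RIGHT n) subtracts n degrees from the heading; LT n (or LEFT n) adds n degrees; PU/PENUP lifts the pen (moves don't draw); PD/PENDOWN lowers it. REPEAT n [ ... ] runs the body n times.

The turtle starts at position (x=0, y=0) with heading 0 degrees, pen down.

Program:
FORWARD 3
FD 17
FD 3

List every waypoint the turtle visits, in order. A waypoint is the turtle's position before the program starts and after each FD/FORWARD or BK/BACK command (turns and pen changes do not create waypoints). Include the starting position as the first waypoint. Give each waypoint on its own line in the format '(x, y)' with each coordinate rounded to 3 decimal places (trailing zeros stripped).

Executing turtle program step by step:
Start: pos=(0,0), heading=0, pen down
FD 3: (0,0) -> (3,0) [heading=0, draw]
FD 17: (3,0) -> (20,0) [heading=0, draw]
FD 3: (20,0) -> (23,0) [heading=0, draw]
Final: pos=(23,0), heading=0, 3 segment(s) drawn
Waypoints (4 total):
(0, 0)
(3, 0)
(20, 0)
(23, 0)

Answer: (0, 0)
(3, 0)
(20, 0)
(23, 0)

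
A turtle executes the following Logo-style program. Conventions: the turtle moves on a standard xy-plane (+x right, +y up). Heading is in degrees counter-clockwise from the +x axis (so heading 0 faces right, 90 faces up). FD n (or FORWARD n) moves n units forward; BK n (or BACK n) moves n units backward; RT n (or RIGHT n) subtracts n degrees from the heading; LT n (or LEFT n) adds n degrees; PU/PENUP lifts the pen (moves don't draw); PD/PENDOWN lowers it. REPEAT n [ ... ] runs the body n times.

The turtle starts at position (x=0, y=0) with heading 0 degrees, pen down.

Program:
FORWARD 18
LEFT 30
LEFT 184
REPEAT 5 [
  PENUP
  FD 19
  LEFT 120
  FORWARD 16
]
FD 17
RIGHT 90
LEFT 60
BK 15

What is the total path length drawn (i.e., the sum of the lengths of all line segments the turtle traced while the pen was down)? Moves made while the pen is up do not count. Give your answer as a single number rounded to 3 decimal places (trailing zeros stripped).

Answer: 18

Derivation:
Executing turtle program step by step:
Start: pos=(0,0), heading=0, pen down
FD 18: (0,0) -> (18,0) [heading=0, draw]
LT 30: heading 0 -> 30
LT 184: heading 30 -> 214
REPEAT 5 [
  -- iteration 1/5 --
  PU: pen up
  FD 19: (18,0) -> (2.248,-10.625) [heading=214, move]
  LT 120: heading 214 -> 334
  FD 16: (2.248,-10.625) -> (16.629,-17.639) [heading=334, move]
  -- iteration 2/5 --
  PU: pen up
  FD 19: (16.629,-17.639) -> (33.706,-25.968) [heading=334, move]
  LT 120: heading 334 -> 94
  FD 16: (33.706,-25.968) -> (32.59,-10.007) [heading=94, move]
  -- iteration 3/5 --
  PU: pen up
  FD 19: (32.59,-10.007) -> (31.265,8.947) [heading=94, move]
  LT 120: heading 94 -> 214
  FD 16: (31.265,8.947) -> (18,0) [heading=214, move]
  -- iteration 4/5 --
  PU: pen up
  FD 19: (18,0) -> (2.248,-10.625) [heading=214, move]
  LT 120: heading 214 -> 334
  FD 16: (2.248,-10.625) -> (16.629,-17.639) [heading=334, move]
  -- iteration 5/5 --
  PU: pen up
  FD 19: (16.629,-17.639) -> (33.706,-25.968) [heading=334, move]
  LT 120: heading 334 -> 94
  FD 16: (33.706,-25.968) -> (32.59,-10.007) [heading=94, move]
]
FD 17: (32.59,-10.007) -> (31.404,6.952) [heading=94, move]
RT 90: heading 94 -> 4
LT 60: heading 4 -> 64
BK 15: (31.404,6.952) -> (24.829,-6.53) [heading=64, move]
Final: pos=(24.829,-6.53), heading=64, 1 segment(s) drawn

Segment lengths:
  seg 1: (0,0) -> (18,0), length = 18
Total = 18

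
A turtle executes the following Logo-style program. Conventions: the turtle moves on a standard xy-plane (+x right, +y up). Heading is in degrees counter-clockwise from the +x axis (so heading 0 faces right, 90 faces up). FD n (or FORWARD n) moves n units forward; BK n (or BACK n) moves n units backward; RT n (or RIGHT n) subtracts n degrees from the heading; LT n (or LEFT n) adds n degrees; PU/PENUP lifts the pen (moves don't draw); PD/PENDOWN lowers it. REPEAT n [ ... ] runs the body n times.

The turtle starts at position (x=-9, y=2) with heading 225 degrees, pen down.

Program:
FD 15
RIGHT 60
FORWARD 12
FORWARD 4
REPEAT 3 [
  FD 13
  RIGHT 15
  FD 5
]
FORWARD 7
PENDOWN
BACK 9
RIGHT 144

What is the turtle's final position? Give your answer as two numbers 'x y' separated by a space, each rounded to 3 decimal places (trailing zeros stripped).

Answer: -77.435 23.225

Derivation:
Executing turtle program step by step:
Start: pos=(-9,2), heading=225, pen down
FD 15: (-9,2) -> (-19.607,-8.607) [heading=225, draw]
RT 60: heading 225 -> 165
FD 12: (-19.607,-8.607) -> (-31.198,-5.501) [heading=165, draw]
FD 4: (-31.198,-5.501) -> (-35.061,-4.465) [heading=165, draw]
REPEAT 3 [
  -- iteration 1/3 --
  FD 13: (-35.061,-4.465) -> (-47.618,-1.101) [heading=165, draw]
  RT 15: heading 165 -> 150
  FD 5: (-47.618,-1.101) -> (-51.949,1.399) [heading=150, draw]
  -- iteration 2/3 --
  FD 13: (-51.949,1.399) -> (-63.207,7.899) [heading=150, draw]
  RT 15: heading 150 -> 135
  FD 5: (-63.207,7.899) -> (-66.742,11.435) [heading=135, draw]
  -- iteration 3/3 --
  FD 13: (-66.742,11.435) -> (-75.935,20.627) [heading=135, draw]
  RT 15: heading 135 -> 120
  FD 5: (-75.935,20.627) -> (-78.435,24.957) [heading=120, draw]
]
FD 7: (-78.435,24.957) -> (-81.935,31.019) [heading=120, draw]
PD: pen down
BK 9: (-81.935,31.019) -> (-77.435,23.225) [heading=120, draw]
RT 144: heading 120 -> 336
Final: pos=(-77.435,23.225), heading=336, 11 segment(s) drawn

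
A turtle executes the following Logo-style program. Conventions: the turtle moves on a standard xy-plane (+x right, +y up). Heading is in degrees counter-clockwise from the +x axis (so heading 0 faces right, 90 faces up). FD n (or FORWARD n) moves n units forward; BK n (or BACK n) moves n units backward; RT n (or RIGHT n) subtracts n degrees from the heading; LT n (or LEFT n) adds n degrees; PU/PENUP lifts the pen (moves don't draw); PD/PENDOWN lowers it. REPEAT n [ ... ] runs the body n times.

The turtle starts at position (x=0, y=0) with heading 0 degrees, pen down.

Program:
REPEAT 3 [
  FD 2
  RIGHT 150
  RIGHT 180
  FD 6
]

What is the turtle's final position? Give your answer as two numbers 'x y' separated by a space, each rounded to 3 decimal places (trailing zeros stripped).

Answer: 12.928 16.928

Derivation:
Executing turtle program step by step:
Start: pos=(0,0), heading=0, pen down
REPEAT 3 [
  -- iteration 1/3 --
  FD 2: (0,0) -> (2,0) [heading=0, draw]
  RT 150: heading 0 -> 210
  RT 180: heading 210 -> 30
  FD 6: (2,0) -> (7.196,3) [heading=30, draw]
  -- iteration 2/3 --
  FD 2: (7.196,3) -> (8.928,4) [heading=30, draw]
  RT 150: heading 30 -> 240
  RT 180: heading 240 -> 60
  FD 6: (8.928,4) -> (11.928,9.196) [heading=60, draw]
  -- iteration 3/3 --
  FD 2: (11.928,9.196) -> (12.928,10.928) [heading=60, draw]
  RT 150: heading 60 -> 270
  RT 180: heading 270 -> 90
  FD 6: (12.928,10.928) -> (12.928,16.928) [heading=90, draw]
]
Final: pos=(12.928,16.928), heading=90, 6 segment(s) drawn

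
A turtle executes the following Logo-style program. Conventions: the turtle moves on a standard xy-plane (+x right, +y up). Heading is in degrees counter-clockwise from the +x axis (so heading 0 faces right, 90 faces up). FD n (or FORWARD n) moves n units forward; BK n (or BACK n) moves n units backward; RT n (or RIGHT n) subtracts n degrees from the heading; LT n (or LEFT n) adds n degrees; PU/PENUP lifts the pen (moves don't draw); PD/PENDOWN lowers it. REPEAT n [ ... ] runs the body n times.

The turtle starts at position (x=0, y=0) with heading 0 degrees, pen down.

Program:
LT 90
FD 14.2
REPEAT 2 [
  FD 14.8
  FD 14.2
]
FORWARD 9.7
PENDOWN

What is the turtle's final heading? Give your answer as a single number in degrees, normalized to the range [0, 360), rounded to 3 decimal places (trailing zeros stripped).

Answer: 90

Derivation:
Executing turtle program step by step:
Start: pos=(0,0), heading=0, pen down
LT 90: heading 0 -> 90
FD 14.2: (0,0) -> (0,14.2) [heading=90, draw]
REPEAT 2 [
  -- iteration 1/2 --
  FD 14.8: (0,14.2) -> (0,29) [heading=90, draw]
  FD 14.2: (0,29) -> (0,43.2) [heading=90, draw]
  -- iteration 2/2 --
  FD 14.8: (0,43.2) -> (0,58) [heading=90, draw]
  FD 14.2: (0,58) -> (0,72.2) [heading=90, draw]
]
FD 9.7: (0,72.2) -> (0,81.9) [heading=90, draw]
PD: pen down
Final: pos=(0,81.9), heading=90, 6 segment(s) drawn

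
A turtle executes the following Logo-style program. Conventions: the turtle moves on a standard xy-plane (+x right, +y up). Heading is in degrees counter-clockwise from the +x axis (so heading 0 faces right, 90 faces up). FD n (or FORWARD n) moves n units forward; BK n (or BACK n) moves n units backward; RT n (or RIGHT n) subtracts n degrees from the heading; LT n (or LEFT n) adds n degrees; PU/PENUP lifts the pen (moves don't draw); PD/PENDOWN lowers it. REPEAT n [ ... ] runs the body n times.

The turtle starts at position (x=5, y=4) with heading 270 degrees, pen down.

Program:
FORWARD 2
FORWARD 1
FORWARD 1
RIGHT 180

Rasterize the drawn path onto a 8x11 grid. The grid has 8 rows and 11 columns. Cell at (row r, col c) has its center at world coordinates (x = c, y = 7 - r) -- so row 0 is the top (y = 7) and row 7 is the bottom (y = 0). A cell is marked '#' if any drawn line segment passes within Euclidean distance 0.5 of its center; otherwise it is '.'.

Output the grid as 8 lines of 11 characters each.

Segment 0: (5,4) -> (5,2)
Segment 1: (5,2) -> (5,1)
Segment 2: (5,1) -> (5,0)

Answer: ...........
...........
...........
.....#.....
.....#.....
.....#.....
.....#.....
.....#.....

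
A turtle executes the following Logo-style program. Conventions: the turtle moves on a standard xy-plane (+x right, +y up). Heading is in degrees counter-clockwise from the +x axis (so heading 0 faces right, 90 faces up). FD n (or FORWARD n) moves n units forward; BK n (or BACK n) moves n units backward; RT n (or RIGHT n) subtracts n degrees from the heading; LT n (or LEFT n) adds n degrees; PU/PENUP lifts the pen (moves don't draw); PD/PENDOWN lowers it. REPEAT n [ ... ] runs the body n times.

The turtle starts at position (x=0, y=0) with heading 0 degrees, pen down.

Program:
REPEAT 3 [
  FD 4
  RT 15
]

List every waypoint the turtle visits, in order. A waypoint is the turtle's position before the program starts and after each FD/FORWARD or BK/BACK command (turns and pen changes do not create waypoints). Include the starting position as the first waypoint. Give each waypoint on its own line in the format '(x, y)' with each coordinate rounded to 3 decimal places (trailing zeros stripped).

Executing turtle program step by step:
Start: pos=(0,0), heading=0, pen down
REPEAT 3 [
  -- iteration 1/3 --
  FD 4: (0,0) -> (4,0) [heading=0, draw]
  RT 15: heading 0 -> 345
  -- iteration 2/3 --
  FD 4: (4,0) -> (7.864,-1.035) [heading=345, draw]
  RT 15: heading 345 -> 330
  -- iteration 3/3 --
  FD 4: (7.864,-1.035) -> (11.328,-3.035) [heading=330, draw]
  RT 15: heading 330 -> 315
]
Final: pos=(11.328,-3.035), heading=315, 3 segment(s) drawn
Waypoints (4 total):
(0, 0)
(4, 0)
(7.864, -1.035)
(11.328, -3.035)

Answer: (0, 0)
(4, 0)
(7.864, -1.035)
(11.328, -3.035)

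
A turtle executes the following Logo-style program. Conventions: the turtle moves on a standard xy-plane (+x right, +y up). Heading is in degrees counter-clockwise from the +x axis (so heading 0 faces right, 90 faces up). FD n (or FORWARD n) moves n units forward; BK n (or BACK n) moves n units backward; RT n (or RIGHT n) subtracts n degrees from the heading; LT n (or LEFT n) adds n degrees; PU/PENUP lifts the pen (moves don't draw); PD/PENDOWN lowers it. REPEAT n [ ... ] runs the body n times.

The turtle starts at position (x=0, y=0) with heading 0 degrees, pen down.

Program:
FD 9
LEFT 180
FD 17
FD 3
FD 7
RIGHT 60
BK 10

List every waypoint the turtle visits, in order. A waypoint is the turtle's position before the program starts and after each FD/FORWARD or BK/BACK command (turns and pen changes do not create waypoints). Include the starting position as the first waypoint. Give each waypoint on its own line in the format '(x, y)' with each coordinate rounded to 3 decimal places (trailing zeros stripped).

Answer: (0, 0)
(9, 0)
(-8, 0)
(-11, 0)
(-18, 0)
(-13, -8.66)

Derivation:
Executing turtle program step by step:
Start: pos=(0,0), heading=0, pen down
FD 9: (0,0) -> (9,0) [heading=0, draw]
LT 180: heading 0 -> 180
FD 17: (9,0) -> (-8,0) [heading=180, draw]
FD 3: (-8,0) -> (-11,0) [heading=180, draw]
FD 7: (-11,0) -> (-18,0) [heading=180, draw]
RT 60: heading 180 -> 120
BK 10: (-18,0) -> (-13,-8.66) [heading=120, draw]
Final: pos=(-13,-8.66), heading=120, 5 segment(s) drawn
Waypoints (6 total):
(0, 0)
(9, 0)
(-8, 0)
(-11, 0)
(-18, 0)
(-13, -8.66)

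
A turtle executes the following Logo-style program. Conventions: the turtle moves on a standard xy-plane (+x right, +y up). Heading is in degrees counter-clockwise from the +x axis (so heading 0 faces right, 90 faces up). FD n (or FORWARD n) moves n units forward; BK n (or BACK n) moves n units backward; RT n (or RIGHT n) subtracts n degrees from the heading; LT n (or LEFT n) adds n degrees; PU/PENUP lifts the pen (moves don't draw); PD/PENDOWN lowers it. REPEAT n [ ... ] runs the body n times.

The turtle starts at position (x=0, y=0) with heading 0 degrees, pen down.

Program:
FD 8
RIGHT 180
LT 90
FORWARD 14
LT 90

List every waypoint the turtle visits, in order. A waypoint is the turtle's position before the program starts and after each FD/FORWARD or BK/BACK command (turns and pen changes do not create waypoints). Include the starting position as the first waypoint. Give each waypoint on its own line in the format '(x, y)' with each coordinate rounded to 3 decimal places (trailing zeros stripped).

Answer: (0, 0)
(8, 0)
(8, -14)

Derivation:
Executing turtle program step by step:
Start: pos=(0,0), heading=0, pen down
FD 8: (0,0) -> (8,0) [heading=0, draw]
RT 180: heading 0 -> 180
LT 90: heading 180 -> 270
FD 14: (8,0) -> (8,-14) [heading=270, draw]
LT 90: heading 270 -> 0
Final: pos=(8,-14), heading=0, 2 segment(s) drawn
Waypoints (3 total):
(0, 0)
(8, 0)
(8, -14)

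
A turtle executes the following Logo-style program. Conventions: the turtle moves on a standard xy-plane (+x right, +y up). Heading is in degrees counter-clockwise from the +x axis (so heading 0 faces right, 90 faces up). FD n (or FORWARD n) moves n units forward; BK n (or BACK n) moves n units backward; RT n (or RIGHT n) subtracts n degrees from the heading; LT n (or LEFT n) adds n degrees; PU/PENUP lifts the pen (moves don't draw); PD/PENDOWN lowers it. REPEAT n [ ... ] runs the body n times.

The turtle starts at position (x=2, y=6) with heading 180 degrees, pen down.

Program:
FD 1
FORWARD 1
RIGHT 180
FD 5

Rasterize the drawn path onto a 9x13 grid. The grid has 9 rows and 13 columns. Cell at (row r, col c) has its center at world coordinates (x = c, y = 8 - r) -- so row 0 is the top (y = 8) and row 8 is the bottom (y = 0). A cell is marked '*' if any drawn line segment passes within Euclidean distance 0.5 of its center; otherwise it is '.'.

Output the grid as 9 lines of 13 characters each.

Segment 0: (2,6) -> (1,6)
Segment 1: (1,6) -> (0,6)
Segment 2: (0,6) -> (5,6)

Answer: .............
.............
******.......
.............
.............
.............
.............
.............
.............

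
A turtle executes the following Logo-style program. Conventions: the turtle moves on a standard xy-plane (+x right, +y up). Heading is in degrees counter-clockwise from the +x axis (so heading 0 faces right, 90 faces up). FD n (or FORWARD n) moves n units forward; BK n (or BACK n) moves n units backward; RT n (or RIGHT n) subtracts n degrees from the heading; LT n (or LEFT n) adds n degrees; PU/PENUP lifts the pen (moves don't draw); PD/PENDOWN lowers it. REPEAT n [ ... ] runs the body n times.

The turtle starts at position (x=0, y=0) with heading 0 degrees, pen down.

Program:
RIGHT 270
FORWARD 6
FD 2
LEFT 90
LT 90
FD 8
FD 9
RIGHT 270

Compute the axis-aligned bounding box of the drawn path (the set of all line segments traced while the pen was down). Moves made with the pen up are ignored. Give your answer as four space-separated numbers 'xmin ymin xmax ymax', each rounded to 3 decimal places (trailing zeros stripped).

Answer: 0 -9 0 8

Derivation:
Executing turtle program step by step:
Start: pos=(0,0), heading=0, pen down
RT 270: heading 0 -> 90
FD 6: (0,0) -> (0,6) [heading=90, draw]
FD 2: (0,6) -> (0,8) [heading=90, draw]
LT 90: heading 90 -> 180
LT 90: heading 180 -> 270
FD 8: (0,8) -> (0,0) [heading=270, draw]
FD 9: (0,0) -> (0,-9) [heading=270, draw]
RT 270: heading 270 -> 0
Final: pos=(0,-9), heading=0, 4 segment(s) drawn

Segment endpoints: x in {0, 0, 0, 0, 0}, y in {-9, 0, 6, 8}
xmin=0, ymin=-9, xmax=0, ymax=8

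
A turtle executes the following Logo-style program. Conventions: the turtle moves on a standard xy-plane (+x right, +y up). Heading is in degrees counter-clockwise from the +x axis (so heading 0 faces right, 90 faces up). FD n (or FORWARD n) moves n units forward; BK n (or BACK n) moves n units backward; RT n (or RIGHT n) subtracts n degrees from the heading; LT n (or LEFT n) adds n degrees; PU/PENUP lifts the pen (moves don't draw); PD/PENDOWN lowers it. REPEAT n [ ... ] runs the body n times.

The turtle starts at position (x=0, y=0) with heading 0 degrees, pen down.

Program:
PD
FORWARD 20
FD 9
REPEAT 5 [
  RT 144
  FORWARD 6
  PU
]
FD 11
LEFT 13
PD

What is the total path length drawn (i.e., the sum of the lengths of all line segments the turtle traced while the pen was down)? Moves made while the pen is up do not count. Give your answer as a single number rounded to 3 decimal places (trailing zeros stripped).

Executing turtle program step by step:
Start: pos=(0,0), heading=0, pen down
PD: pen down
FD 20: (0,0) -> (20,0) [heading=0, draw]
FD 9: (20,0) -> (29,0) [heading=0, draw]
REPEAT 5 [
  -- iteration 1/5 --
  RT 144: heading 0 -> 216
  FD 6: (29,0) -> (24.146,-3.527) [heading=216, draw]
  PU: pen up
  -- iteration 2/5 --
  RT 144: heading 216 -> 72
  FD 6: (24.146,-3.527) -> (26,2.18) [heading=72, move]
  PU: pen up
  -- iteration 3/5 --
  RT 144: heading 72 -> 288
  FD 6: (26,2.18) -> (27.854,-3.527) [heading=288, move]
  PU: pen up
  -- iteration 4/5 --
  RT 144: heading 288 -> 144
  FD 6: (27.854,-3.527) -> (23,0) [heading=144, move]
  PU: pen up
  -- iteration 5/5 --
  RT 144: heading 144 -> 0
  FD 6: (23,0) -> (29,0) [heading=0, move]
  PU: pen up
]
FD 11: (29,0) -> (40,0) [heading=0, move]
LT 13: heading 0 -> 13
PD: pen down
Final: pos=(40,0), heading=13, 3 segment(s) drawn

Segment lengths:
  seg 1: (0,0) -> (20,0), length = 20
  seg 2: (20,0) -> (29,0), length = 9
  seg 3: (29,0) -> (24.146,-3.527), length = 6
Total = 35

Answer: 35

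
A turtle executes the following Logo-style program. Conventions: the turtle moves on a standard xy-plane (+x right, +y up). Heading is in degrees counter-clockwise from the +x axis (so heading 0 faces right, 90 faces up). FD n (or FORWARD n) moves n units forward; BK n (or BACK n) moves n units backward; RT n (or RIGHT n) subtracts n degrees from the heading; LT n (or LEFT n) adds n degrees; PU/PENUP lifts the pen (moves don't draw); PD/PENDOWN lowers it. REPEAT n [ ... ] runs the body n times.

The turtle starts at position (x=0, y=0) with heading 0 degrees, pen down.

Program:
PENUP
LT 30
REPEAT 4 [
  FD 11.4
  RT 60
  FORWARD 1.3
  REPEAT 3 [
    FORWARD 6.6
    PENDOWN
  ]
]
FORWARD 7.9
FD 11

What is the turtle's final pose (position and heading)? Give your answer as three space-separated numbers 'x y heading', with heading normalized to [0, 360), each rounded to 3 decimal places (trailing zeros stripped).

Executing turtle program step by step:
Start: pos=(0,0), heading=0, pen down
PU: pen up
LT 30: heading 0 -> 30
REPEAT 4 [
  -- iteration 1/4 --
  FD 11.4: (0,0) -> (9.873,5.7) [heading=30, move]
  RT 60: heading 30 -> 330
  FD 1.3: (9.873,5.7) -> (10.999,5.05) [heading=330, move]
  REPEAT 3 [
    -- iteration 1/3 --
    FD 6.6: (10.999,5.05) -> (16.714,1.75) [heading=330, move]
    PD: pen down
    -- iteration 2/3 --
    FD 6.6: (16.714,1.75) -> (22.43,-1.55) [heading=330, draw]
    PD: pen down
    -- iteration 3/3 --
    FD 6.6: (22.43,-1.55) -> (28.146,-4.85) [heading=330, draw]
    PD: pen down
  ]
  -- iteration 2/4 --
  FD 11.4: (28.146,-4.85) -> (38.019,-10.55) [heading=330, draw]
  RT 60: heading 330 -> 270
  FD 1.3: (38.019,-10.55) -> (38.019,-11.85) [heading=270, draw]
  REPEAT 3 [
    -- iteration 1/3 --
    FD 6.6: (38.019,-11.85) -> (38.019,-18.45) [heading=270, draw]
    PD: pen down
    -- iteration 2/3 --
    FD 6.6: (38.019,-18.45) -> (38.019,-25.05) [heading=270, draw]
    PD: pen down
    -- iteration 3/3 --
    FD 6.6: (38.019,-25.05) -> (38.019,-31.65) [heading=270, draw]
    PD: pen down
  ]
  -- iteration 3/4 --
  FD 11.4: (38.019,-31.65) -> (38.019,-43.05) [heading=270, draw]
  RT 60: heading 270 -> 210
  FD 1.3: (38.019,-43.05) -> (36.893,-43.7) [heading=210, draw]
  REPEAT 3 [
    -- iteration 1/3 --
    FD 6.6: (36.893,-43.7) -> (31.177,-47) [heading=210, draw]
    PD: pen down
    -- iteration 2/3 --
    FD 6.6: (31.177,-47) -> (25.461,-50.3) [heading=210, draw]
    PD: pen down
    -- iteration 3/3 --
    FD 6.6: (25.461,-50.3) -> (19.745,-53.6) [heading=210, draw]
    PD: pen down
  ]
  -- iteration 4/4 --
  FD 11.4: (19.745,-53.6) -> (9.873,-59.3) [heading=210, draw]
  RT 60: heading 210 -> 150
  FD 1.3: (9.873,-59.3) -> (8.747,-58.65) [heading=150, draw]
  REPEAT 3 [
    -- iteration 1/3 --
    FD 6.6: (8.747,-58.65) -> (3.031,-55.35) [heading=150, draw]
    PD: pen down
    -- iteration 2/3 --
    FD 6.6: (3.031,-55.35) -> (-2.685,-52.05) [heading=150, draw]
    PD: pen down
    -- iteration 3/3 --
    FD 6.6: (-2.685,-52.05) -> (-8.4,-48.75) [heading=150, draw]
    PD: pen down
  ]
]
FD 7.9: (-8.4,-48.75) -> (-15.242,-44.8) [heading=150, draw]
FD 11: (-15.242,-44.8) -> (-24.768,-39.3) [heading=150, draw]
Final: pos=(-24.768,-39.3), heading=150, 19 segment(s) drawn

Answer: -24.768 -39.3 150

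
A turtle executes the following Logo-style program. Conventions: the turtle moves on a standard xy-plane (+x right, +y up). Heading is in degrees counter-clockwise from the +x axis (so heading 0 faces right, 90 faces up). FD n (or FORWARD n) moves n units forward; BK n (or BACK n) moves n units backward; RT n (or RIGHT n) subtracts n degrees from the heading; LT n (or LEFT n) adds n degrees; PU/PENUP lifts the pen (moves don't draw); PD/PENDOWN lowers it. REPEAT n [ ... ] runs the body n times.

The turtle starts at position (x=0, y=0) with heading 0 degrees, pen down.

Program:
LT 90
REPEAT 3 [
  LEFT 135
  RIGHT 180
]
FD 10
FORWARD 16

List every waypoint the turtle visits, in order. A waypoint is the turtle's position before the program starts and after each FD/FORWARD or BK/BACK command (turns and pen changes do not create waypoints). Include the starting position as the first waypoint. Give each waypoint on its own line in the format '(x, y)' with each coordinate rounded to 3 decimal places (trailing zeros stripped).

Answer: (0, 0)
(7.071, -7.071)
(18.385, -18.385)

Derivation:
Executing turtle program step by step:
Start: pos=(0,0), heading=0, pen down
LT 90: heading 0 -> 90
REPEAT 3 [
  -- iteration 1/3 --
  LT 135: heading 90 -> 225
  RT 180: heading 225 -> 45
  -- iteration 2/3 --
  LT 135: heading 45 -> 180
  RT 180: heading 180 -> 0
  -- iteration 3/3 --
  LT 135: heading 0 -> 135
  RT 180: heading 135 -> 315
]
FD 10: (0,0) -> (7.071,-7.071) [heading=315, draw]
FD 16: (7.071,-7.071) -> (18.385,-18.385) [heading=315, draw]
Final: pos=(18.385,-18.385), heading=315, 2 segment(s) drawn
Waypoints (3 total):
(0, 0)
(7.071, -7.071)
(18.385, -18.385)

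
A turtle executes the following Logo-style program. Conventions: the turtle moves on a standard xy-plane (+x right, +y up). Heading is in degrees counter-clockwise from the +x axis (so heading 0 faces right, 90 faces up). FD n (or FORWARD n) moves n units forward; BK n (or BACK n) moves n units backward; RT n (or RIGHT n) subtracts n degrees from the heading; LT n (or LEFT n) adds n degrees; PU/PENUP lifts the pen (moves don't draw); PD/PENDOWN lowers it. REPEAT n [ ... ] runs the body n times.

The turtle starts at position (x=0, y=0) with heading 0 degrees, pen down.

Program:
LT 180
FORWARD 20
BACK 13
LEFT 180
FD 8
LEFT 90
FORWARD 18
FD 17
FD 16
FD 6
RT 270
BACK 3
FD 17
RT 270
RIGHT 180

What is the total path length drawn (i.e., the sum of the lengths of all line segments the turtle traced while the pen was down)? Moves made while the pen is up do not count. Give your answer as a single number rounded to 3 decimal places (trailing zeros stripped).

Executing turtle program step by step:
Start: pos=(0,0), heading=0, pen down
LT 180: heading 0 -> 180
FD 20: (0,0) -> (-20,0) [heading=180, draw]
BK 13: (-20,0) -> (-7,0) [heading=180, draw]
LT 180: heading 180 -> 0
FD 8: (-7,0) -> (1,0) [heading=0, draw]
LT 90: heading 0 -> 90
FD 18: (1,0) -> (1,18) [heading=90, draw]
FD 17: (1,18) -> (1,35) [heading=90, draw]
FD 16: (1,35) -> (1,51) [heading=90, draw]
FD 6: (1,51) -> (1,57) [heading=90, draw]
RT 270: heading 90 -> 180
BK 3: (1,57) -> (4,57) [heading=180, draw]
FD 17: (4,57) -> (-13,57) [heading=180, draw]
RT 270: heading 180 -> 270
RT 180: heading 270 -> 90
Final: pos=(-13,57), heading=90, 9 segment(s) drawn

Segment lengths:
  seg 1: (0,0) -> (-20,0), length = 20
  seg 2: (-20,0) -> (-7,0), length = 13
  seg 3: (-7,0) -> (1,0), length = 8
  seg 4: (1,0) -> (1,18), length = 18
  seg 5: (1,18) -> (1,35), length = 17
  seg 6: (1,35) -> (1,51), length = 16
  seg 7: (1,51) -> (1,57), length = 6
  seg 8: (1,57) -> (4,57), length = 3
  seg 9: (4,57) -> (-13,57), length = 17
Total = 118

Answer: 118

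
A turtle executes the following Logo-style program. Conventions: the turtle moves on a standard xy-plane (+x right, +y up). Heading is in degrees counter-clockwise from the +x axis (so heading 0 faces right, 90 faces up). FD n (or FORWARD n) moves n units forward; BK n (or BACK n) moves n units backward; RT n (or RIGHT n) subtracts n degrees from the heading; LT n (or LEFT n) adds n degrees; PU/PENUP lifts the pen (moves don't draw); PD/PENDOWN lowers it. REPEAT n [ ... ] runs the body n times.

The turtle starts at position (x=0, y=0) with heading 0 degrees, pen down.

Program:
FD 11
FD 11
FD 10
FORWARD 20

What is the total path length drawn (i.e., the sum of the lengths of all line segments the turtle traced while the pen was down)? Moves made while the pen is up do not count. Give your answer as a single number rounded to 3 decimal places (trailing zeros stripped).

Executing turtle program step by step:
Start: pos=(0,0), heading=0, pen down
FD 11: (0,0) -> (11,0) [heading=0, draw]
FD 11: (11,0) -> (22,0) [heading=0, draw]
FD 10: (22,0) -> (32,0) [heading=0, draw]
FD 20: (32,0) -> (52,0) [heading=0, draw]
Final: pos=(52,0), heading=0, 4 segment(s) drawn

Segment lengths:
  seg 1: (0,0) -> (11,0), length = 11
  seg 2: (11,0) -> (22,0), length = 11
  seg 3: (22,0) -> (32,0), length = 10
  seg 4: (32,0) -> (52,0), length = 20
Total = 52

Answer: 52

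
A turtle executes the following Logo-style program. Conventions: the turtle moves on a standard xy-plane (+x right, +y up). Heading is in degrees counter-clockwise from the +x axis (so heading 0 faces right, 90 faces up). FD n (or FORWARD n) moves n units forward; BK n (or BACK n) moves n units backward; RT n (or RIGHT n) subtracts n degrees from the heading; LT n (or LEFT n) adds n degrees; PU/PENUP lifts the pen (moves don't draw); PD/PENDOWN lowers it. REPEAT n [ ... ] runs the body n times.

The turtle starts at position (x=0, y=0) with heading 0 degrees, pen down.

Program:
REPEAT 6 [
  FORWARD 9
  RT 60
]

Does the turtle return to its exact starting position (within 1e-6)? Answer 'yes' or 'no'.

Answer: yes

Derivation:
Executing turtle program step by step:
Start: pos=(0,0), heading=0, pen down
REPEAT 6 [
  -- iteration 1/6 --
  FD 9: (0,0) -> (9,0) [heading=0, draw]
  RT 60: heading 0 -> 300
  -- iteration 2/6 --
  FD 9: (9,0) -> (13.5,-7.794) [heading=300, draw]
  RT 60: heading 300 -> 240
  -- iteration 3/6 --
  FD 9: (13.5,-7.794) -> (9,-15.588) [heading=240, draw]
  RT 60: heading 240 -> 180
  -- iteration 4/6 --
  FD 9: (9,-15.588) -> (0,-15.588) [heading=180, draw]
  RT 60: heading 180 -> 120
  -- iteration 5/6 --
  FD 9: (0,-15.588) -> (-4.5,-7.794) [heading=120, draw]
  RT 60: heading 120 -> 60
  -- iteration 6/6 --
  FD 9: (-4.5,-7.794) -> (0,0) [heading=60, draw]
  RT 60: heading 60 -> 0
]
Final: pos=(0,0), heading=0, 6 segment(s) drawn

Start position: (0, 0)
Final position: (0, 0)
Distance = 0; < 1e-6 -> CLOSED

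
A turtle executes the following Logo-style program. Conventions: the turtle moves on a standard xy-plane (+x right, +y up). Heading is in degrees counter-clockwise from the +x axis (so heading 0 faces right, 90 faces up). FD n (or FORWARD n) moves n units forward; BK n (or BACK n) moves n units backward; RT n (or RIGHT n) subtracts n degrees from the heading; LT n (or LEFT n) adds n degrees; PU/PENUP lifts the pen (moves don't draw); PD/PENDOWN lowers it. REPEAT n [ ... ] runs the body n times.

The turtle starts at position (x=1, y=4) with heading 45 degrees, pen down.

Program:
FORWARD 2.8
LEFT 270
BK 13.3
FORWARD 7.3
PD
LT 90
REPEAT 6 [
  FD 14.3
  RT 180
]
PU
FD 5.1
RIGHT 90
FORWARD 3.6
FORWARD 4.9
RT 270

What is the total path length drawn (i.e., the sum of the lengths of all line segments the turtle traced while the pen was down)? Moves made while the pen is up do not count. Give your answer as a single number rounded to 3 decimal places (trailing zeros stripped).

Executing turtle program step by step:
Start: pos=(1,4), heading=45, pen down
FD 2.8: (1,4) -> (2.98,5.98) [heading=45, draw]
LT 270: heading 45 -> 315
BK 13.3: (2.98,5.98) -> (-6.425,15.384) [heading=315, draw]
FD 7.3: (-6.425,15.384) -> (-1.263,10.223) [heading=315, draw]
PD: pen down
LT 90: heading 315 -> 45
REPEAT 6 [
  -- iteration 1/6 --
  FD 14.3: (-1.263,10.223) -> (8.849,20.334) [heading=45, draw]
  RT 180: heading 45 -> 225
  -- iteration 2/6 --
  FD 14.3: (8.849,20.334) -> (-1.263,10.223) [heading=225, draw]
  RT 180: heading 225 -> 45
  -- iteration 3/6 --
  FD 14.3: (-1.263,10.223) -> (8.849,20.334) [heading=45, draw]
  RT 180: heading 45 -> 225
  -- iteration 4/6 --
  FD 14.3: (8.849,20.334) -> (-1.263,10.223) [heading=225, draw]
  RT 180: heading 225 -> 45
  -- iteration 5/6 --
  FD 14.3: (-1.263,10.223) -> (8.849,20.334) [heading=45, draw]
  RT 180: heading 45 -> 225
  -- iteration 6/6 --
  FD 14.3: (8.849,20.334) -> (-1.263,10.223) [heading=225, draw]
  RT 180: heading 225 -> 45
]
PU: pen up
FD 5.1: (-1.263,10.223) -> (2.344,13.829) [heading=45, move]
RT 90: heading 45 -> 315
FD 3.6: (2.344,13.829) -> (4.889,11.283) [heading=315, move]
FD 4.9: (4.889,11.283) -> (8.354,7.818) [heading=315, move]
RT 270: heading 315 -> 45
Final: pos=(8.354,7.818), heading=45, 9 segment(s) drawn

Segment lengths:
  seg 1: (1,4) -> (2.98,5.98), length = 2.8
  seg 2: (2.98,5.98) -> (-6.425,15.384), length = 13.3
  seg 3: (-6.425,15.384) -> (-1.263,10.223), length = 7.3
  seg 4: (-1.263,10.223) -> (8.849,20.334), length = 14.3
  seg 5: (8.849,20.334) -> (-1.263,10.223), length = 14.3
  seg 6: (-1.263,10.223) -> (8.849,20.334), length = 14.3
  seg 7: (8.849,20.334) -> (-1.263,10.223), length = 14.3
  seg 8: (-1.263,10.223) -> (8.849,20.334), length = 14.3
  seg 9: (8.849,20.334) -> (-1.263,10.223), length = 14.3
Total = 109.2

Answer: 109.2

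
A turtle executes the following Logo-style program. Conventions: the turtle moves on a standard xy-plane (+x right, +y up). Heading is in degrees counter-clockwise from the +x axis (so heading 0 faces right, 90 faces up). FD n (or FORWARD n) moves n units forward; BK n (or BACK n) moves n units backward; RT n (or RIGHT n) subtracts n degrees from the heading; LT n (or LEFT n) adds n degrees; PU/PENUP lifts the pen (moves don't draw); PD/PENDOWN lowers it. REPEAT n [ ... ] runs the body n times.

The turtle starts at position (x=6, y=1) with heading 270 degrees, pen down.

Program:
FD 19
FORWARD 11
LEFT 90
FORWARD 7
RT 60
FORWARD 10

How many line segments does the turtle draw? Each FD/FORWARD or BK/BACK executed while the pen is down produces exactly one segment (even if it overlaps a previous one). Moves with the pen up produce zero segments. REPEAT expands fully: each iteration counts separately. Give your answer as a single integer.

Answer: 4

Derivation:
Executing turtle program step by step:
Start: pos=(6,1), heading=270, pen down
FD 19: (6,1) -> (6,-18) [heading=270, draw]
FD 11: (6,-18) -> (6,-29) [heading=270, draw]
LT 90: heading 270 -> 0
FD 7: (6,-29) -> (13,-29) [heading=0, draw]
RT 60: heading 0 -> 300
FD 10: (13,-29) -> (18,-37.66) [heading=300, draw]
Final: pos=(18,-37.66), heading=300, 4 segment(s) drawn
Segments drawn: 4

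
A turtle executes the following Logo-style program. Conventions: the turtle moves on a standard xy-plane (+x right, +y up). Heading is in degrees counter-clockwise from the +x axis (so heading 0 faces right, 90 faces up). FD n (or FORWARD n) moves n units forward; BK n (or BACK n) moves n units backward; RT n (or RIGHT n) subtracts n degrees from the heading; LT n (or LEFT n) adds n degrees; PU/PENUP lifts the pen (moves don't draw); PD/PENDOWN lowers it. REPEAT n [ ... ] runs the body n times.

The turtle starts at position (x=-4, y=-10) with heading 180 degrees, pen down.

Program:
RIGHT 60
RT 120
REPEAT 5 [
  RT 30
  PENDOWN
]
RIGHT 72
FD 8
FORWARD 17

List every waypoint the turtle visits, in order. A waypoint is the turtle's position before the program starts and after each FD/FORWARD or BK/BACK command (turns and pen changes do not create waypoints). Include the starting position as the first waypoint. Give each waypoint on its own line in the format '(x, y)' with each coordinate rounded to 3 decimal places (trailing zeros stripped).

Executing turtle program step by step:
Start: pos=(-4,-10), heading=180, pen down
RT 60: heading 180 -> 120
RT 120: heading 120 -> 0
REPEAT 5 [
  -- iteration 1/5 --
  RT 30: heading 0 -> 330
  PD: pen down
  -- iteration 2/5 --
  RT 30: heading 330 -> 300
  PD: pen down
  -- iteration 3/5 --
  RT 30: heading 300 -> 270
  PD: pen down
  -- iteration 4/5 --
  RT 30: heading 270 -> 240
  PD: pen down
  -- iteration 5/5 --
  RT 30: heading 240 -> 210
  PD: pen down
]
RT 72: heading 210 -> 138
FD 8: (-4,-10) -> (-9.945,-4.647) [heading=138, draw]
FD 17: (-9.945,-4.647) -> (-22.579,6.728) [heading=138, draw]
Final: pos=(-22.579,6.728), heading=138, 2 segment(s) drawn
Waypoints (3 total):
(-4, -10)
(-9.945, -4.647)
(-22.579, 6.728)

Answer: (-4, -10)
(-9.945, -4.647)
(-22.579, 6.728)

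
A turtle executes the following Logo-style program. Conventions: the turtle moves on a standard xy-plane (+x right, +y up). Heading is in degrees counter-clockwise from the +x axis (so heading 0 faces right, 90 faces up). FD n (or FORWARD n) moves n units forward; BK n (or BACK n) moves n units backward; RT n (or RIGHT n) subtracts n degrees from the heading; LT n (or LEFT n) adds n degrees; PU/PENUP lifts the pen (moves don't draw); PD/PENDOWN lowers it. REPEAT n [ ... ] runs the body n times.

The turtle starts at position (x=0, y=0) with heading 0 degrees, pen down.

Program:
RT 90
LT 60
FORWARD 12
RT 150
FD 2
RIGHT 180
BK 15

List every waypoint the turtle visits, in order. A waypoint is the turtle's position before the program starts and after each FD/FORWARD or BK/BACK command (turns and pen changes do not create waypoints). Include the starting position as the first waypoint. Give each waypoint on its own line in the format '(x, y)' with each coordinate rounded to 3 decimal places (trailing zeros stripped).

Executing turtle program step by step:
Start: pos=(0,0), heading=0, pen down
RT 90: heading 0 -> 270
LT 60: heading 270 -> 330
FD 12: (0,0) -> (10.392,-6) [heading=330, draw]
RT 150: heading 330 -> 180
FD 2: (10.392,-6) -> (8.392,-6) [heading=180, draw]
RT 180: heading 180 -> 0
BK 15: (8.392,-6) -> (-6.608,-6) [heading=0, draw]
Final: pos=(-6.608,-6), heading=0, 3 segment(s) drawn
Waypoints (4 total):
(0, 0)
(10.392, -6)
(8.392, -6)
(-6.608, -6)

Answer: (0, 0)
(10.392, -6)
(8.392, -6)
(-6.608, -6)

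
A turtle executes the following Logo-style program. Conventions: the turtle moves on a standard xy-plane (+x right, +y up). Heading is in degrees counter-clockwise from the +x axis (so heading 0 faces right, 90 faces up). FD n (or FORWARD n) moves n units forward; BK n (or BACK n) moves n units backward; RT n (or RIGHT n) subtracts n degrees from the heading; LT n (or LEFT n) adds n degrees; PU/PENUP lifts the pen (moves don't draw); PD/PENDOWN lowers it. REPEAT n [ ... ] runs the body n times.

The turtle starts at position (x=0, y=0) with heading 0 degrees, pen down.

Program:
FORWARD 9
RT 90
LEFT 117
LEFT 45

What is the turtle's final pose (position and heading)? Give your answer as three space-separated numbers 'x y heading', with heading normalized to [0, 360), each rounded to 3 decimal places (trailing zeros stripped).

Answer: 9 0 72

Derivation:
Executing turtle program step by step:
Start: pos=(0,0), heading=0, pen down
FD 9: (0,0) -> (9,0) [heading=0, draw]
RT 90: heading 0 -> 270
LT 117: heading 270 -> 27
LT 45: heading 27 -> 72
Final: pos=(9,0), heading=72, 1 segment(s) drawn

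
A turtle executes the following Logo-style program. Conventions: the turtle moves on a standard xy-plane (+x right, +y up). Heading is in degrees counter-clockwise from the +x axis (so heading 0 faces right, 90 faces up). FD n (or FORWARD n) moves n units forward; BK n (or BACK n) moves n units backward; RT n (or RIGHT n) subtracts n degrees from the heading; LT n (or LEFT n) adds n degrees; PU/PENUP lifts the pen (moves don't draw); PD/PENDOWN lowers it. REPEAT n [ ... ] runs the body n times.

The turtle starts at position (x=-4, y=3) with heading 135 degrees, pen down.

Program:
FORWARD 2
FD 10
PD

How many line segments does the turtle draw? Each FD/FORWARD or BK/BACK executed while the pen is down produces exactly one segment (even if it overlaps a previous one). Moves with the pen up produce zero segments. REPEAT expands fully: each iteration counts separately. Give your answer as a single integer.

Executing turtle program step by step:
Start: pos=(-4,3), heading=135, pen down
FD 2: (-4,3) -> (-5.414,4.414) [heading=135, draw]
FD 10: (-5.414,4.414) -> (-12.485,11.485) [heading=135, draw]
PD: pen down
Final: pos=(-12.485,11.485), heading=135, 2 segment(s) drawn
Segments drawn: 2

Answer: 2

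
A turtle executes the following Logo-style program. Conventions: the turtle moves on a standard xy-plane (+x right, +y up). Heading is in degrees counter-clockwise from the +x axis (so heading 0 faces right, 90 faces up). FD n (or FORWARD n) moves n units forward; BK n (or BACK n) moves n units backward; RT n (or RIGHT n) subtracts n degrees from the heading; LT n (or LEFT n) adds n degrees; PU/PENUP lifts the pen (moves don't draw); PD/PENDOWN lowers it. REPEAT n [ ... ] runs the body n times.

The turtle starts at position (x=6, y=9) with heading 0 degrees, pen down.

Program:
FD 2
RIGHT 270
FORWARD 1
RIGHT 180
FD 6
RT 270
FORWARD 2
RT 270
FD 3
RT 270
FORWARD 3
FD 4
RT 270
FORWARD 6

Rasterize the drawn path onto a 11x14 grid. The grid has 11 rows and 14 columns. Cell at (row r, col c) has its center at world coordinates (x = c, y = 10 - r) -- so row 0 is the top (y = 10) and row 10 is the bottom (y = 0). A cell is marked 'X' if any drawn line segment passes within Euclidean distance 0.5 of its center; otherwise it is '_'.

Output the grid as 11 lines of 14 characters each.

Answer: ________X_____
______XXX_____
________X_____
___XXXXXXXX___
___X____X_X___
___X____X_X___
___X____XXX___
___X__________
___X__________
___X__________
______________

Derivation:
Segment 0: (6,9) -> (8,9)
Segment 1: (8,9) -> (8,10)
Segment 2: (8,10) -> (8,4)
Segment 3: (8,4) -> (10,4)
Segment 4: (10,4) -> (10,7)
Segment 5: (10,7) -> (7,7)
Segment 6: (7,7) -> (3,7)
Segment 7: (3,7) -> (3,1)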